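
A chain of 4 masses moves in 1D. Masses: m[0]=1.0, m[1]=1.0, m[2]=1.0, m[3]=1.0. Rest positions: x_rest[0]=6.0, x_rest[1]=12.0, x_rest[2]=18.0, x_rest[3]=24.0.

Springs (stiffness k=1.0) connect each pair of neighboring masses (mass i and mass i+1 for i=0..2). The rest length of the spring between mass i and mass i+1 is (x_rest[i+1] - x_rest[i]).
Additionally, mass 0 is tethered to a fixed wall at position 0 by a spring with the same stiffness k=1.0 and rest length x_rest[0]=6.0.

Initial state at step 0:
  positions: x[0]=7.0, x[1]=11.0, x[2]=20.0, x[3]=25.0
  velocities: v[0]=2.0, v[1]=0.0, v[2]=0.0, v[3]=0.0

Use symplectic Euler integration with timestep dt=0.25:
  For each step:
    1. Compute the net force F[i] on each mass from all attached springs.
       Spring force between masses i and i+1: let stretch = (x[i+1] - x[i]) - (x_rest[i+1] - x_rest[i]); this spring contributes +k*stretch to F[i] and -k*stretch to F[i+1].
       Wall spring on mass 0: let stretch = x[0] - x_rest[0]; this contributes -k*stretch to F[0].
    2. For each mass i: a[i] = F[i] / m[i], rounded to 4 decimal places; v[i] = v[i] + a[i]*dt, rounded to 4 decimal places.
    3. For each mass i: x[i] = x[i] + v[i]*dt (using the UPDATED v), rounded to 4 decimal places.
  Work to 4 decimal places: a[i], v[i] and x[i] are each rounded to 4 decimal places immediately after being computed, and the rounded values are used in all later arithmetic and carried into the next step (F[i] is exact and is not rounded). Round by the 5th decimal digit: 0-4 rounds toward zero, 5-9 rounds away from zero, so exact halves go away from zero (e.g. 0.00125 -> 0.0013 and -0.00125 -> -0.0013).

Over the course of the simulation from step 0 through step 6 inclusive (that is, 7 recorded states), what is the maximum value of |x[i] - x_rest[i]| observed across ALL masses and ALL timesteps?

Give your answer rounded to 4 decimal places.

Step 0: x=[7.0000 11.0000 20.0000 25.0000] v=[2.0000 0.0000 0.0000 0.0000]
Step 1: x=[7.3125 11.3125 19.7500 25.0625] v=[1.2500 1.2500 -1.0000 0.2500]
Step 2: x=[7.4180 11.9024 19.3047 25.1680] v=[0.4219 2.3594 -1.7813 0.4219]
Step 3: x=[7.3401 12.6746 18.7632 25.2820] v=[-0.3115 3.0889 -2.1661 0.4561]
Step 4: x=[7.1369 13.4940 18.2486 25.3636] v=[-0.8129 3.2774 -2.0586 0.3264]
Step 5: x=[6.8849 14.2132 17.8815 25.3755] v=[-1.0079 2.8768 -1.4685 0.0477]
Step 6: x=[6.6606 14.7037 17.7535 25.2941] v=[-0.8971 1.9618 -0.5121 -0.3258]
Max displacement = 2.7037

Answer: 2.7037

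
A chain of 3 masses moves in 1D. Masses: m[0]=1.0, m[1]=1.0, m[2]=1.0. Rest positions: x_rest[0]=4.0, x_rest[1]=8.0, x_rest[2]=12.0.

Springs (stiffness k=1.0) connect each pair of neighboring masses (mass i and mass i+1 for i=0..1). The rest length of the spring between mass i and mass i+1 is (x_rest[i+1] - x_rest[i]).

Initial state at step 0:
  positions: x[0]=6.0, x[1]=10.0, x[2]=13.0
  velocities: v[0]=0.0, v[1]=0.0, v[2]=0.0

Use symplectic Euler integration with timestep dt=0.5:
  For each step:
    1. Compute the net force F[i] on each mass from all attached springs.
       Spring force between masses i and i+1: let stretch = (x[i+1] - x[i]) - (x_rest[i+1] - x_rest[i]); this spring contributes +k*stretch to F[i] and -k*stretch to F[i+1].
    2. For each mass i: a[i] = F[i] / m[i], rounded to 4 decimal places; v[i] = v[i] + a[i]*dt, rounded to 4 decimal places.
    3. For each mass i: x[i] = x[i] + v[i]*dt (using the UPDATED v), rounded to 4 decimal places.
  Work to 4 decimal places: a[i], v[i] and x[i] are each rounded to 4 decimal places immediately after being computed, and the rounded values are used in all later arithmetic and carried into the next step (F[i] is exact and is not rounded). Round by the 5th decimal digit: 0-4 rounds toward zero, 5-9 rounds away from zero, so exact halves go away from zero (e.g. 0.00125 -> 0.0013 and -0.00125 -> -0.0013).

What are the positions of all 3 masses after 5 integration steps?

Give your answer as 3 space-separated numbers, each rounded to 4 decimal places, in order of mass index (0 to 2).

Step 0: x=[6.0000 10.0000 13.0000] v=[0.0000 0.0000 0.0000]
Step 1: x=[6.0000 9.7500 13.2500] v=[0.0000 -0.5000 0.5000]
Step 2: x=[5.9375 9.4375 13.6250] v=[-0.1250 -0.6250 0.7500]
Step 3: x=[5.7500 9.2969 13.9532] v=[-0.3750 -0.2813 0.6563]
Step 4: x=[5.4492 9.4336 14.1173] v=[-0.6016 0.2734 0.3282]
Step 5: x=[5.1445 9.7452 14.1105] v=[-0.6094 0.6231 -0.0137]

Answer: 5.1445 9.7452 14.1105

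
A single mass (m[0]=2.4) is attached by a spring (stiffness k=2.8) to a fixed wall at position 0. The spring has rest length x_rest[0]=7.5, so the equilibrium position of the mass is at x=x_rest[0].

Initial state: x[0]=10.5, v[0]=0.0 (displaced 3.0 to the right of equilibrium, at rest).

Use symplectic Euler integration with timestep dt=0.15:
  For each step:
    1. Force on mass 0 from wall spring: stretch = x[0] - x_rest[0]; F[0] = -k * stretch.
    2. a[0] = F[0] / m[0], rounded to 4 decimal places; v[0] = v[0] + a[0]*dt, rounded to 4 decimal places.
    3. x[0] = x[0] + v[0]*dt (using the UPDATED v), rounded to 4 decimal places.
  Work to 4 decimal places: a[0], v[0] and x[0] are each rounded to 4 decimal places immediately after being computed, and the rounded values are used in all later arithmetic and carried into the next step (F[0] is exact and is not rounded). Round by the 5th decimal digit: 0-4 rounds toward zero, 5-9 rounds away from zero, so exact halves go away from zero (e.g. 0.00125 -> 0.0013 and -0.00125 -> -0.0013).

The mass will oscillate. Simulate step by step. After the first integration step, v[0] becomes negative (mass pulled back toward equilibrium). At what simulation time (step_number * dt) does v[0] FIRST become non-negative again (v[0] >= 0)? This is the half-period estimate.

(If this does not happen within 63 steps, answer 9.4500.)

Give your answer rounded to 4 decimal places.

Step 0: x=[10.5000] v=[0.0000]
Step 1: x=[10.4213] v=[-0.5250]
Step 2: x=[10.2659] v=[-1.0362]
Step 3: x=[10.0379] v=[-1.5202]
Step 4: x=[9.7433] v=[-1.9643]
Step 5: x=[9.3898] v=[-2.3569]
Step 6: x=[8.9867] v=[-2.6876]
Step 7: x=[8.5445] v=[-2.9478]
Step 8: x=[8.0749] v=[-3.1306]
Step 9: x=[7.5902] v=[-3.2312]
Step 10: x=[7.1032] v=[-3.2470]
Step 11: x=[6.6266] v=[-3.1776]
Step 12: x=[6.1729] v=[-3.0248]
Step 13: x=[5.7540] v=[-2.7926]
Step 14: x=[5.3809] v=[-2.4871]
Step 15: x=[5.0635] v=[-2.1163]
Step 16: x=[4.8100] v=[-1.6899]
Step 17: x=[4.6271] v=[-1.2192]
Step 18: x=[4.5196] v=[-0.7164]
Step 19: x=[4.4904] v=[-0.1948]
Step 20: x=[4.5402] v=[0.3319]
First v>=0 after going negative at step 20, time=3.0000

Answer: 3.0000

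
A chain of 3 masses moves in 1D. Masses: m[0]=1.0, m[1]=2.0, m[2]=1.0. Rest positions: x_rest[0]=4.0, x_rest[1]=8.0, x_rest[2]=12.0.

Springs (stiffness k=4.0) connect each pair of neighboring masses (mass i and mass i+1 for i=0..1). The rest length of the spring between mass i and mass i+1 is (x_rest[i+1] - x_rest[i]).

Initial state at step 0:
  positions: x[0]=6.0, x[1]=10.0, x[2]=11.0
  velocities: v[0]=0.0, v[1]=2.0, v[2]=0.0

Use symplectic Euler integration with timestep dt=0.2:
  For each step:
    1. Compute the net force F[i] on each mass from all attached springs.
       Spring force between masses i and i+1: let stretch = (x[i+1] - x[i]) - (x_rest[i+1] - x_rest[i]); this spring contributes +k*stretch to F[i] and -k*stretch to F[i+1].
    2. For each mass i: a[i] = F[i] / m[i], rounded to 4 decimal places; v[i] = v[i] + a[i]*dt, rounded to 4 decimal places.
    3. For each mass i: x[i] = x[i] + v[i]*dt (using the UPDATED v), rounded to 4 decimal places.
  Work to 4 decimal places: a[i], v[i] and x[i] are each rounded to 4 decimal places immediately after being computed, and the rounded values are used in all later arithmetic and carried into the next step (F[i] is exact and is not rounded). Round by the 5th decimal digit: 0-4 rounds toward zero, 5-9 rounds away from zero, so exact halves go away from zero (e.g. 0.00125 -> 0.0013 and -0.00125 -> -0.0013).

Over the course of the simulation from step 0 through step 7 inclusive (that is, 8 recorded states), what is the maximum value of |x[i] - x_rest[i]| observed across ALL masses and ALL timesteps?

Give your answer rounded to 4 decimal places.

Answer: 4.7646

Derivation:
Step 0: x=[6.0000 10.0000 11.0000] v=[0.0000 2.0000 0.0000]
Step 1: x=[6.0000 10.1600 11.4800] v=[0.0000 0.8000 2.4000]
Step 2: x=[6.0256 10.0928 12.3888] v=[0.1280 -0.3360 4.5440]
Step 3: x=[6.0620 9.8839 13.5702] v=[0.1818 -1.0445 5.9072]
Step 4: x=[6.0699 9.6642 14.8018] v=[0.0393 -1.0987 6.1582]
Step 5: x=[6.0128 9.5679 15.8514] v=[-0.2853 -0.4814 5.2481]
Step 6: x=[5.8846 9.6899 16.5357] v=[-0.6412 0.6100 3.4213]
Step 7: x=[5.7252 10.0551 16.7646] v=[-0.7970 1.8262 1.1447]
Max displacement = 4.7646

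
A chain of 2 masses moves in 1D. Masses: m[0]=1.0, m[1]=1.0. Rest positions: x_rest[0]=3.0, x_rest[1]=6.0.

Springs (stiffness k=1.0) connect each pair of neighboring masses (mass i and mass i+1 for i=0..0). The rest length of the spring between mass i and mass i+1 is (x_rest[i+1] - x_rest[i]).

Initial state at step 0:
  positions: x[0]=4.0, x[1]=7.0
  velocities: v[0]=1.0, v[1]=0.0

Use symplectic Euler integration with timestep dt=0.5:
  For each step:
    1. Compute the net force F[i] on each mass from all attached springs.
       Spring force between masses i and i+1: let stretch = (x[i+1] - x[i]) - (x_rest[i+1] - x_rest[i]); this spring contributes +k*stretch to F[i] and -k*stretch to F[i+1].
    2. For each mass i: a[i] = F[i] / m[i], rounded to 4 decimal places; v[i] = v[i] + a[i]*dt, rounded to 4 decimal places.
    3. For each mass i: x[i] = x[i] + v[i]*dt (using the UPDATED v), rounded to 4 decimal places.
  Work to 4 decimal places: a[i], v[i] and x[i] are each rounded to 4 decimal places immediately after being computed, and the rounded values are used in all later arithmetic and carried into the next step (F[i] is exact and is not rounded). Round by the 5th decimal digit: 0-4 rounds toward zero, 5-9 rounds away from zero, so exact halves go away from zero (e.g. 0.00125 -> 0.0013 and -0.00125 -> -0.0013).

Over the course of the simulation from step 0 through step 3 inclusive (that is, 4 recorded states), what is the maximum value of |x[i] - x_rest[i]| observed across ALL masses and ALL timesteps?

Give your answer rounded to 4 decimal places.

Step 0: x=[4.0000 7.0000] v=[1.0000 0.0000]
Step 1: x=[4.5000 7.0000] v=[1.0000 0.0000]
Step 2: x=[4.8750 7.1250] v=[0.7500 0.2500]
Step 3: x=[5.0625 7.4375] v=[0.3750 0.6250]
Max displacement = 2.0625

Answer: 2.0625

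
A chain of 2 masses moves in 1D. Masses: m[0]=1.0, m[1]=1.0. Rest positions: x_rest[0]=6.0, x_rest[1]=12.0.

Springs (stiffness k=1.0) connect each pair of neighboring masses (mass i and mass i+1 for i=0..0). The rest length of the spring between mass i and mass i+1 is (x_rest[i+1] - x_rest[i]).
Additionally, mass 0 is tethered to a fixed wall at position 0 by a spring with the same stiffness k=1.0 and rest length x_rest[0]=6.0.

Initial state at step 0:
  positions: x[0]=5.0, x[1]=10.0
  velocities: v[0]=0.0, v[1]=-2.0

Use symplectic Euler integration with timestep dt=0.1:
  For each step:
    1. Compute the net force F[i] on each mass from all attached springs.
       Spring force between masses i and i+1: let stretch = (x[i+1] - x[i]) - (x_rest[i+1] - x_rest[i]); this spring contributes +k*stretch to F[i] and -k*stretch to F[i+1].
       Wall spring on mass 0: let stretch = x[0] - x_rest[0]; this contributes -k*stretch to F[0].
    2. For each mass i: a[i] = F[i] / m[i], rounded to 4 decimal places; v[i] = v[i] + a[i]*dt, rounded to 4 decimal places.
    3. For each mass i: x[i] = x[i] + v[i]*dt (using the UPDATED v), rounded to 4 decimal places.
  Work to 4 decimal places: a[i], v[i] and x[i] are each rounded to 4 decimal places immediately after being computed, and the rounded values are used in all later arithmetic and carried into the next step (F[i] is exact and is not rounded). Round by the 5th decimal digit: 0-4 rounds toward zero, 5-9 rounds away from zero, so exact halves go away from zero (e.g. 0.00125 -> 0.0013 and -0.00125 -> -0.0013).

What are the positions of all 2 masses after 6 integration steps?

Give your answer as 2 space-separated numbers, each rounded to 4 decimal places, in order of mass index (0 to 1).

Step 0: x=[5.0000 10.0000] v=[0.0000 -2.0000]
Step 1: x=[5.0000 9.8100] v=[0.0000 -1.9000]
Step 2: x=[4.9981 9.6319] v=[-0.0190 -1.7810]
Step 3: x=[4.9926 9.4675] v=[-0.0554 -1.6444]
Step 4: x=[4.9819 9.3183] v=[-0.1072 -1.4919]
Step 5: x=[4.9647 9.1858] v=[-0.1718 -1.3255]
Step 6: x=[4.9401 9.0710] v=[-0.2462 -1.1476]

Answer: 4.9401 9.0710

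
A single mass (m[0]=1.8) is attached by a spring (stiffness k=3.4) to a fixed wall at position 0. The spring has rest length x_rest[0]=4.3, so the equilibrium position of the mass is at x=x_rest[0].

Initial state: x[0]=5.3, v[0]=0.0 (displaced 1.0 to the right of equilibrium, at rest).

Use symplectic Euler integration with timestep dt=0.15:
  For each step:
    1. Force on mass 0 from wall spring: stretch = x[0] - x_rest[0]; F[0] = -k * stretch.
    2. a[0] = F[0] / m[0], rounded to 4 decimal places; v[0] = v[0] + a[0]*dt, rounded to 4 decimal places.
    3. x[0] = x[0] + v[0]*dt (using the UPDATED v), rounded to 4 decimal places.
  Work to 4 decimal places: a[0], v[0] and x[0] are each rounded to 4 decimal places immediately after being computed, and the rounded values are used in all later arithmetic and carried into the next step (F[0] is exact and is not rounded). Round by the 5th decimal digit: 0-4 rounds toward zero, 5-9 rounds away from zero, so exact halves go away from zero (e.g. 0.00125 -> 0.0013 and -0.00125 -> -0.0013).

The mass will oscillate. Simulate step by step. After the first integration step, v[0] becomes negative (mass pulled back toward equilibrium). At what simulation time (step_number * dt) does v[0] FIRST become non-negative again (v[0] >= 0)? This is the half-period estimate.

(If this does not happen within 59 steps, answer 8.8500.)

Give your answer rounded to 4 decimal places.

Step 0: x=[5.3000] v=[0.0000]
Step 1: x=[5.2575] v=[-0.2833]
Step 2: x=[5.1743] v=[-0.5546]
Step 3: x=[5.0540] v=[-0.8023]
Step 4: x=[4.9016] v=[-1.0159]
Step 5: x=[4.7236] v=[-1.1864]
Step 6: x=[4.5276] v=[-1.3064]
Step 7: x=[4.3220] v=[-1.3709]
Step 8: x=[4.1154] v=[-1.3771]
Step 9: x=[3.9167] v=[-1.3248]
Step 10: x=[3.7343] v=[-1.2162]
Step 11: x=[3.5759] v=[-1.0559]
Step 12: x=[3.4483] v=[-0.8507]
Step 13: x=[3.3569] v=[-0.6094]
Step 14: x=[3.3056] v=[-0.3422]
Step 15: x=[3.2965] v=[-0.0605]
Step 16: x=[3.3301] v=[0.2238]
First v>=0 after going negative at step 16, time=2.4000

Answer: 2.4000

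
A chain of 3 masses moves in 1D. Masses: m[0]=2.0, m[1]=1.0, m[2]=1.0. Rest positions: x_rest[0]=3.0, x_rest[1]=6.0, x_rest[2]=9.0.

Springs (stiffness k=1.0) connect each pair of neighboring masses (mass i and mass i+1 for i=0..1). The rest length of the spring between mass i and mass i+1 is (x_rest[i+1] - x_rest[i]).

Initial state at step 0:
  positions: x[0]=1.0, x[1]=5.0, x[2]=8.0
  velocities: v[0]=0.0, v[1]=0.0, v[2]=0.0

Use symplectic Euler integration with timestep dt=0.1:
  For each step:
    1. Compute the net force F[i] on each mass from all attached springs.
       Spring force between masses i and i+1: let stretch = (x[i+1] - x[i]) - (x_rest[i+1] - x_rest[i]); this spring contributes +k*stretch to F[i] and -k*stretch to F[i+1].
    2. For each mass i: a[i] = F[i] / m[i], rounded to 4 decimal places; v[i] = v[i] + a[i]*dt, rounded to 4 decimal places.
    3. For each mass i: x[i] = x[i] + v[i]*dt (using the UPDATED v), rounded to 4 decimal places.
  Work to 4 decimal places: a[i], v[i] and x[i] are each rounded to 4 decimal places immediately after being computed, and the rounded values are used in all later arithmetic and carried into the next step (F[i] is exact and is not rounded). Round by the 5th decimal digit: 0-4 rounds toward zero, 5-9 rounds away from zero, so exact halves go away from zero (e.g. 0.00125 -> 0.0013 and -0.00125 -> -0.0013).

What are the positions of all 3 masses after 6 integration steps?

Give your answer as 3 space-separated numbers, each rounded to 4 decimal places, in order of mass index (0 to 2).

Step 0: x=[1.0000 5.0000 8.0000] v=[0.0000 0.0000 0.0000]
Step 1: x=[1.0050 4.9900 8.0000] v=[0.0500 -0.1000 0.0000]
Step 2: x=[1.0149 4.9703 7.9999] v=[0.0993 -0.1975 -0.0010]
Step 3: x=[1.0296 4.9413 7.9995] v=[0.1471 -0.2901 -0.0040]
Step 4: x=[1.0489 4.9038 7.9985] v=[0.1927 -0.3755 -0.0098]
Step 5: x=[1.0725 4.8587 7.9966] v=[0.2355 -0.4515 -0.0193]
Step 6: x=[1.1000 4.8071 7.9933] v=[0.2748 -0.5163 -0.0331]

Answer: 1.1000 4.8071 7.9933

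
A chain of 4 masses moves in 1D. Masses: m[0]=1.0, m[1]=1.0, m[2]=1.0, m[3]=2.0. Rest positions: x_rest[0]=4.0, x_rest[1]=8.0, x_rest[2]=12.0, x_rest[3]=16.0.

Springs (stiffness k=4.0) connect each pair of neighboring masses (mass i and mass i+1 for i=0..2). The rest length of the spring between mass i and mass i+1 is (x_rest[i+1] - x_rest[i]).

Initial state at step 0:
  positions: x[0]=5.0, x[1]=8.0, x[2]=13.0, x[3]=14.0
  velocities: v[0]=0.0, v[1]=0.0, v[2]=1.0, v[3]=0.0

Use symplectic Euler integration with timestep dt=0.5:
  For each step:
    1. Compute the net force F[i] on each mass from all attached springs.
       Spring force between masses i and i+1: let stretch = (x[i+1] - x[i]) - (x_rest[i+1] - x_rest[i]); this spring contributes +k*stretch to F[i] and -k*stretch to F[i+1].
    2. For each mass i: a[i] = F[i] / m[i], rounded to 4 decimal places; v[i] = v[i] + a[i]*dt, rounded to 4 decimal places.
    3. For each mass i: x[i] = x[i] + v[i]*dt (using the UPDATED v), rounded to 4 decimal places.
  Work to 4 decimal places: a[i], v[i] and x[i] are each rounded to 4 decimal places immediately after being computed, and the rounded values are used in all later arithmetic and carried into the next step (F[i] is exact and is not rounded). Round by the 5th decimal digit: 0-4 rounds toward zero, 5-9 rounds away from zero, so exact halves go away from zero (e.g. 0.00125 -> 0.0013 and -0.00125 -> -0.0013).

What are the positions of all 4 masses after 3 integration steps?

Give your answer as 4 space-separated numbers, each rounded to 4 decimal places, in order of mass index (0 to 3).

Step 0: x=[5.0000 8.0000 13.0000 14.0000] v=[0.0000 0.0000 1.0000 0.0000]
Step 1: x=[4.0000 10.0000 9.5000 15.5000] v=[-2.0000 4.0000 -7.0000 3.0000]
Step 2: x=[5.0000 5.5000 12.5000 16.0000] v=[2.0000 -9.0000 6.0000 1.0000]
Step 3: x=[2.5000 7.5000 12.0000 16.7500] v=[-5.0000 4.0000 -1.0000 1.5000]

Answer: 2.5000 7.5000 12.0000 16.7500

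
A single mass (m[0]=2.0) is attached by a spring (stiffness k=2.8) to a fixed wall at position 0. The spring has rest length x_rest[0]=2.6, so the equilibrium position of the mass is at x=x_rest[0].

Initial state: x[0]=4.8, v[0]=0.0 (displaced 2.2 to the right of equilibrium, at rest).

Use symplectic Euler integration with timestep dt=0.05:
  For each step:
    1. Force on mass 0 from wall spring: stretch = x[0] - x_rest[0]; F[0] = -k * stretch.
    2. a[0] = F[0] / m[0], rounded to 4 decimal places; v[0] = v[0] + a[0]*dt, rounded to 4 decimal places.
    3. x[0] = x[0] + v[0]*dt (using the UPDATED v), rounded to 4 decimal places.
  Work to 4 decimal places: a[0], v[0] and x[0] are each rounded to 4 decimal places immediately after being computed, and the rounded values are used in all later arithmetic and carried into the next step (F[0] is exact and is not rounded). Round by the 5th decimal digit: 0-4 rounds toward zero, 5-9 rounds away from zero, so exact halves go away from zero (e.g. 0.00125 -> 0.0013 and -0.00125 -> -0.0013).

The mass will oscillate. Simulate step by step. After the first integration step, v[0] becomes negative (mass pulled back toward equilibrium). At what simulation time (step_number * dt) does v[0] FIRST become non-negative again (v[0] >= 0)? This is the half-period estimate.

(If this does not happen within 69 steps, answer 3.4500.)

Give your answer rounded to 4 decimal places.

Step 0: x=[4.8000] v=[0.0000]
Step 1: x=[4.7923] v=[-0.1540]
Step 2: x=[4.7769] v=[-0.3075]
Step 3: x=[4.7539] v=[-0.4599]
Step 4: x=[4.7234] v=[-0.6107]
Step 5: x=[4.6854] v=[-0.7593]
Step 6: x=[4.6401] v=[-0.9053]
Step 7: x=[4.5877] v=[-1.0481]
Step 8: x=[4.5283] v=[-1.1872]
Step 9: x=[4.4622] v=[-1.3222]
Step 10: x=[4.3896] v=[-1.4526]
Step 11: x=[4.3107] v=[-1.5779]
Step 12: x=[4.2258] v=[-1.6977]
Step 13: x=[4.1352] v=[-1.8115]
Step 14: x=[4.0393] v=[-1.9190]
Step 15: x=[3.9383] v=[-2.0198]
Step 16: x=[3.8326] v=[-2.1135]
Step 17: x=[3.7226] v=[-2.1998]
Step 18: x=[3.6087] v=[-2.2784]
Step 19: x=[3.4913] v=[-2.3490]
Step 20: x=[3.3707] v=[-2.4114]
Step 21: x=[3.2474] v=[-2.4654]
Step 22: x=[3.1219] v=[-2.5107]
Step 23: x=[2.9945] v=[-2.5472]
Step 24: x=[2.8658] v=[-2.5748]
Step 25: x=[2.7361] v=[-2.5934]
Step 26: x=[2.6060] v=[-2.6029]
Step 27: x=[2.4758] v=[-2.6033]
Step 28: x=[2.3461] v=[-2.5946]
Step 29: x=[2.2173] v=[-2.5768]
Step 30: x=[2.0898] v=[-2.5500]
Step 31: x=[1.9641] v=[-2.5143]
Step 32: x=[1.8406] v=[-2.4698]
Step 33: x=[1.7198] v=[-2.4166]
Step 34: x=[1.6021] v=[-2.3550]
Step 35: x=[1.4878] v=[-2.2851]
Step 36: x=[1.3774] v=[-2.2072]
Step 37: x=[1.2713] v=[-2.1216]
Step 38: x=[1.1699] v=[-2.0286]
Step 39: x=[1.0735] v=[-1.9285]
Step 40: x=[0.9824] v=[-1.8216]
Step 41: x=[0.8970] v=[-1.7084]
Step 42: x=[0.8175] v=[-1.5892]
Step 43: x=[0.7443] v=[-1.4644]
Step 44: x=[0.6776] v=[-1.3345]
Step 45: x=[0.6176] v=[-1.1999]
Step 46: x=[0.5645] v=[-1.0611]
Step 47: x=[0.5186] v=[-0.9186]
Step 48: x=[0.4800] v=[-0.7729]
Step 49: x=[0.4488] v=[-0.6245]
Step 50: x=[0.4251] v=[-0.4739]
Step 51: x=[0.4090] v=[-0.3217]
Step 52: x=[0.4006] v=[-0.1683]
Step 53: x=[0.3999] v=[-0.0143]
Step 54: x=[0.4069] v=[0.1397]
First v>=0 after going negative at step 54, time=2.7000

Answer: 2.7000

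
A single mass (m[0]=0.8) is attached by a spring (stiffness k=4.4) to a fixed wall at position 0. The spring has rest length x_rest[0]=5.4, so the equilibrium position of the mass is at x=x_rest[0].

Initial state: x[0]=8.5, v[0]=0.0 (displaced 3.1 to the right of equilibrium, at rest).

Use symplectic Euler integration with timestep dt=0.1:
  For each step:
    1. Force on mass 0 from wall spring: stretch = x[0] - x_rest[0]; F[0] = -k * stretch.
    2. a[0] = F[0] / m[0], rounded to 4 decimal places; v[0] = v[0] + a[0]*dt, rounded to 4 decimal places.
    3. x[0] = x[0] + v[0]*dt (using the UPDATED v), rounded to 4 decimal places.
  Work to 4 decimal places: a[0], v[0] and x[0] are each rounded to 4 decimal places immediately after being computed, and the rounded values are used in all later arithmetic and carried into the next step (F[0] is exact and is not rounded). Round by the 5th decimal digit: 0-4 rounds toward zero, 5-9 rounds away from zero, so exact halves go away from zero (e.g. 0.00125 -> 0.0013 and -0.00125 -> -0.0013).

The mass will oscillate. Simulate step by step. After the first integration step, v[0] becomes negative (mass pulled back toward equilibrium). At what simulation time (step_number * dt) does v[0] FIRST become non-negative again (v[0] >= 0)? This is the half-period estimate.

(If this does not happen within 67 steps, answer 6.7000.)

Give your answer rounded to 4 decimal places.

Answer: 1.4000

Derivation:
Step 0: x=[8.5000] v=[0.0000]
Step 1: x=[8.3295] v=[-1.7050]
Step 2: x=[7.9979] v=[-3.3162]
Step 3: x=[7.5234] v=[-4.7451]
Step 4: x=[6.9321] v=[-5.9130]
Step 5: x=[6.2565] v=[-6.7557]
Step 6: x=[5.5338] v=[-7.2268]
Step 7: x=[4.8038] v=[-7.3004]
Step 8: x=[4.1066] v=[-6.9725]
Step 9: x=[3.4805] v=[-6.2611]
Step 10: x=[2.9600] v=[-5.2054]
Step 11: x=[2.5737] v=[-3.8634]
Step 12: x=[2.3428] v=[-2.3089]
Step 13: x=[2.2801] v=[-0.6274]
Step 14: x=[2.3890] v=[1.0886]
First v>=0 after going negative at step 14, time=1.4000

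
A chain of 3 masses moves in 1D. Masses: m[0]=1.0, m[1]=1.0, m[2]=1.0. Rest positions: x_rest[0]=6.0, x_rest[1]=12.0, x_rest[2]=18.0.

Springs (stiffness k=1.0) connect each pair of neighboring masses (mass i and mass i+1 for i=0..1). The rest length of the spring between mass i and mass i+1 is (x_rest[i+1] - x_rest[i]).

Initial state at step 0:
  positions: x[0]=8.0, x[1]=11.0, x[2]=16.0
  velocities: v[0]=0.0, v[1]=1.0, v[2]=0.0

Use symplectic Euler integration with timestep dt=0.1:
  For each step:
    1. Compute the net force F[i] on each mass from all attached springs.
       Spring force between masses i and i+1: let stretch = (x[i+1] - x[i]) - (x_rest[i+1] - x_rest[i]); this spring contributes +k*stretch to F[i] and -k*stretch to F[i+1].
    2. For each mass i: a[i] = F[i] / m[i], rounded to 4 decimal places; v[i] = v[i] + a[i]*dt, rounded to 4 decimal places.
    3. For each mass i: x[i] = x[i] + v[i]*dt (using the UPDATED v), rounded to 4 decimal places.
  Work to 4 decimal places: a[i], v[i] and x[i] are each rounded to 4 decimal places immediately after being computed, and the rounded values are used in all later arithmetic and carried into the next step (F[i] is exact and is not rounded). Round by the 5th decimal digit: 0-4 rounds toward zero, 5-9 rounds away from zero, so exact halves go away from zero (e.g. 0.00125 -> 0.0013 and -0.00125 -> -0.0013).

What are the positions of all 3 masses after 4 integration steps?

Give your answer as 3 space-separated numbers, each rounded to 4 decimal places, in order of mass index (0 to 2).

Answer: 7.7173 11.5715 16.1113

Derivation:
Step 0: x=[8.0000 11.0000 16.0000] v=[0.0000 1.0000 0.0000]
Step 1: x=[7.9700 11.1200 16.0100] v=[-0.3000 1.2000 0.1000]
Step 2: x=[7.9115 11.2574 16.0311] v=[-0.5850 1.3740 0.2110]
Step 3: x=[7.8265 11.4091 16.0645] v=[-0.8504 1.5168 0.3336]
Step 4: x=[7.7173 11.5715 16.1113] v=[-1.0921 1.6241 0.4681]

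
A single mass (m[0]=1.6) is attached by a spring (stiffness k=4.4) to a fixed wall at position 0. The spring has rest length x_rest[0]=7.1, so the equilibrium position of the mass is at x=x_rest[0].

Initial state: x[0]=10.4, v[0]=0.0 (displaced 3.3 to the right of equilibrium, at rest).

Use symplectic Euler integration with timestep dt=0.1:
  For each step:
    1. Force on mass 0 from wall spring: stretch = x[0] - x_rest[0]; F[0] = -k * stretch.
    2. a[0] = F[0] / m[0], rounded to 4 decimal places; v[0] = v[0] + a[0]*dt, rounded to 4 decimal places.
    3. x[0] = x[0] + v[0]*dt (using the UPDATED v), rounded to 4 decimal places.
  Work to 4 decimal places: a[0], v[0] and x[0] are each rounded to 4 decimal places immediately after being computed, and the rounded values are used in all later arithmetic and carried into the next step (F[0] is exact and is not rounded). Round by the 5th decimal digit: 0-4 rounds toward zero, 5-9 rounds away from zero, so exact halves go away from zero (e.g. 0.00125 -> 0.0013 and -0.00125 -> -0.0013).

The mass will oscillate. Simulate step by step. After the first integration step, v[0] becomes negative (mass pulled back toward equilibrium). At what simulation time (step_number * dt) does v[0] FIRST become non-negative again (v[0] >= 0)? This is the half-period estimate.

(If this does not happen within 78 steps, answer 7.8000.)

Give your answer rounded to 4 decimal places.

Answer: 1.9000

Derivation:
Step 0: x=[10.4000] v=[0.0000]
Step 1: x=[10.3093] v=[-0.9075]
Step 2: x=[10.1303] v=[-1.7901]
Step 3: x=[9.8680] v=[-2.6234]
Step 4: x=[9.5295] v=[-3.3846]
Step 5: x=[9.1242] v=[-4.0527]
Step 6: x=[8.6633] v=[-4.6094]
Step 7: x=[8.1594] v=[-5.0393]
Step 8: x=[7.6263] v=[-5.3306]
Step 9: x=[7.0788] v=[-5.4753]
Step 10: x=[6.5319] v=[-5.4695]
Step 11: x=[6.0006] v=[-5.3133]
Step 12: x=[5.4995] v=[-5.0110]
Step 13: x=[5.0424] v=[-4.5709]
Step 14: x=[4.6419] v=[-4.0051]
Step 15: x=[4.3090] v=[-3.3291]
Step 16: x=[4.0528] v=[-2.5616]
Step 17: x=[3.8804] v=[-1.7236]
Step 18: x=[3.7966] v=[-0.8382]
Step 19: x=[3.8036] v=[0.0702]
First v>=0 after going negative at step 19, time=1.9000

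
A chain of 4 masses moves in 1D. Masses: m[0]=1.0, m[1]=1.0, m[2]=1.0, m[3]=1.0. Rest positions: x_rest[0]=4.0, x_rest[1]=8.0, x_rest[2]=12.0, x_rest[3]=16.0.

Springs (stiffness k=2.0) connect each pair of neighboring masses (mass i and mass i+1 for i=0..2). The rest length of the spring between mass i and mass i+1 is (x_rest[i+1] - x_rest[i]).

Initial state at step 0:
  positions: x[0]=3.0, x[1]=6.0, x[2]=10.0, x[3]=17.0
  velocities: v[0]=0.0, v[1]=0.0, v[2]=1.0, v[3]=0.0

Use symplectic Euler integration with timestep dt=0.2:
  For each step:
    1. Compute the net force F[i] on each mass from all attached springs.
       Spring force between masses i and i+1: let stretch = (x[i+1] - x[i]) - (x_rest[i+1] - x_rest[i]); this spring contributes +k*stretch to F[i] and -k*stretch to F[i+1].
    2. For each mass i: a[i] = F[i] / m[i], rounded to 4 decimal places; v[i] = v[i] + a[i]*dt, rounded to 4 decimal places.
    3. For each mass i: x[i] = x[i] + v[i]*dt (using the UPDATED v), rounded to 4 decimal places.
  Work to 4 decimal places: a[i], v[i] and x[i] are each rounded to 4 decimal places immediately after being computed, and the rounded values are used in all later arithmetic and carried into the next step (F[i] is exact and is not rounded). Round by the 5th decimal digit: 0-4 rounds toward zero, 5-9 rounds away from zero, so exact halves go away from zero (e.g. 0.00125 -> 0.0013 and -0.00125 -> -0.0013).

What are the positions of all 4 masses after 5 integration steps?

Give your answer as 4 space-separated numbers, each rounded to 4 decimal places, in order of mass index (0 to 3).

Step 0: x=[3.0000 6.0000 10.0000 17.0000] v=[0.0000 0.0000 1.0000 0.0000]
Step 1: x=[2.9200 6.0800 10.4400 16.7600] v=[-0.4000 0.4000 2.2000 -1.2000]
Step 2: x=[2.7728 6.2560 11.0368 16.3344] v=[-0.7360 0.8800 2.9840 -2.1280]
Step 3: x=[2.5843 6.5358 11.6749 15.8050] v=[-0.9427 1.3990 3.1907 -2.6470]
Step 4: x=[2.3919 6.9106 12.2323 15.2652] v=[-0.9621 1.8740 2.7871 -2.6990]
Step 5: x=[2.2410 7.3496 12.6066 14.8028] v=[-0.7546 2.1952 1.8716 -2.3122]

Answer: 2.2410 7.3496 12.6066 14.8028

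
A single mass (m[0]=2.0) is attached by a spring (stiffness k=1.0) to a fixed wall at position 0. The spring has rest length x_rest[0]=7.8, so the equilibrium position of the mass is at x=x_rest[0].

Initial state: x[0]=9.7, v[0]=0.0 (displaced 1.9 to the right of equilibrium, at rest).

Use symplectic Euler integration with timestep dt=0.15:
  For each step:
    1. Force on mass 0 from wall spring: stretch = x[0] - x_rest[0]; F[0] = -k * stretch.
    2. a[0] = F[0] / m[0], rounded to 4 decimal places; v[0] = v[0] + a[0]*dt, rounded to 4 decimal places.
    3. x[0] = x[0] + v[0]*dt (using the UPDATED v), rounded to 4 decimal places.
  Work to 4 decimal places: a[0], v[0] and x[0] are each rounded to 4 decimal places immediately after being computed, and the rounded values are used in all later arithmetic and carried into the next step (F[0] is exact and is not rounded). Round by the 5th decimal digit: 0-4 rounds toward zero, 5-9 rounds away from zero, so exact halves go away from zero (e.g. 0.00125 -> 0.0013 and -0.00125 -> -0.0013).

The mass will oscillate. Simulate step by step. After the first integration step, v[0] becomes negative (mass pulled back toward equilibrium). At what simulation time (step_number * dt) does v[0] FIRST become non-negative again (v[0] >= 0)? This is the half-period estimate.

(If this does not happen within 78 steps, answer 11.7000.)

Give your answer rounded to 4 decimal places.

Step 0: x=[9.7000] v=[0.0000]
Step 1: x=[9.6786] v=[-0.1425]
Step 2: x=[9.6361] v=[-0.2834]
Step 3: x=[9.5729] v=[-0.4211]
Step 4: x=[9.4898] v=[-0.5541]
Step 5: x=[9.3877] v=[-0.6808]
Step 6: x=[9.2677] v=[-0.7999]
Step 7: x=[9.1312] v=[-0.9100]
Step 8: x=[8.9797] v=[-1.0098]
Step 9: x=[8.8150] v=[-1.0983]
Step 10: x=[8.6388] v=[-1.1744]
Step 11: x=[8.4532] v=[-1.2373]
Step 12: x=[8.2603] v=[-1.2863]
Step 13: x=[8.0622] v=[-1.3208]
Step 14: x=[7.8611] v=[-1.3405]
Step 15: x=[7.6593] v=[-1.3451]
Step 16: x=[7.4591] v=[-1.3345]
Step 17: x=[7.2628] v=[-1.3089]
Step 18: x=[7.0725] v=[-1.2686]
Step 19: x=[6.8904] v=[-1.2140]
Step 20: x=[6.7185] v=[-1.1458]
Step 21: x=[6.5588] v=[-1.0647]
Step 22: x=[6.4131] v=[-0.9716]
Step 23: x=[6.2830] v=[-0.8676]
Step 24: x=[6.1699] v=[-0.7538]
Step 25: x=[6.0752] v=[-0.6315]
Step 26: x=[5.9999] v=[-0.5021]
Step 27: x=[5.9448] v=[-0.3671]
Step 28: x=[5.9106] v=[-0.2280]
Step 29: x=[5.8977] v=[-0.0863]
Step 30: x=[5.9062] v=[0.0564]
First v>=0 after going negative at step 30, time=4.5000

Answer: 4.5000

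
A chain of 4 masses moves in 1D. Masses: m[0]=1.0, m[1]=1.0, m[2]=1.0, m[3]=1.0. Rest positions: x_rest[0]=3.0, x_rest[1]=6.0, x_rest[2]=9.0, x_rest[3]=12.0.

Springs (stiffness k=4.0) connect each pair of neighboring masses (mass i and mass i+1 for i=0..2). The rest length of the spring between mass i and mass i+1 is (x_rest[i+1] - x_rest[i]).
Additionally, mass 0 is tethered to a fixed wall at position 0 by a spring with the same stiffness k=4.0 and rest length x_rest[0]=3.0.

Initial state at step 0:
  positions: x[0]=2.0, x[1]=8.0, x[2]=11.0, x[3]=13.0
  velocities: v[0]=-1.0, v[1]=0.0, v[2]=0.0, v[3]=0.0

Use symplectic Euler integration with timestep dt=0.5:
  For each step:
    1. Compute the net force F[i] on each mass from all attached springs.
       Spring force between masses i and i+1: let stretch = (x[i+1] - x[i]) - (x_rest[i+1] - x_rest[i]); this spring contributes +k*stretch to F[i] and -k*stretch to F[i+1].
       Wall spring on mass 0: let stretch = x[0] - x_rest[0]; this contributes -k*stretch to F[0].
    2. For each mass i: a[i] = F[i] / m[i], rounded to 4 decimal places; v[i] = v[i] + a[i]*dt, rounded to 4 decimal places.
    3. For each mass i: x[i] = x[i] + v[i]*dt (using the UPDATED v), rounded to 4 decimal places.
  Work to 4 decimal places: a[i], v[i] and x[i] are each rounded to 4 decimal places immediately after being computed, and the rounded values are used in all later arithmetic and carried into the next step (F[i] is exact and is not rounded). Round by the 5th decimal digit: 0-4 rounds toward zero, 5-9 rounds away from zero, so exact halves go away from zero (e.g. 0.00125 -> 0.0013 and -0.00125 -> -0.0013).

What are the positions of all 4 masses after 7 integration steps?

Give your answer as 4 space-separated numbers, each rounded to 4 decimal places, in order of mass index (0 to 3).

Answer: 0.0000 6.5000 8.0000 10.0000

Derivation:
Step 0: x=[2.0000 8.0000 11.0000 13.0000] v=[-1.0000 0.0000 0.0000 0.0000]
Step 1: x=[5.5000 5.0000 10.0000 14.0000] v=[7.0000 -6.0000 -2.0000 2.0000]
Step 2: x=[3.0000 7.5000 8.0000 14.0000] v=[-5.0000 5.0000 -4.0000 0.0000]
Step 3: x=[2.0000 6.0000 11.5000 11.0000] v=[-2.0000 -3.0000 7.0000 -6.0000]
Step 4: x=[3.0000 6.0000 9.0000 11.5000] v=[2.0000 0.0000 -5.0000 1.0000]
Step 5: x=[4.0000 6.0000 6.0000 12.5000] v=[2.0000 0.0000 -6.0000 2.0000]
Step 6: x=[3.0000 4.0000 9.5000 10.0000] v=[-2.0000 -4.0000 7.0000 -5.0000]
Step 7: x=[0.0000 6.5000 8.0000 10.0000] v=[-6.0000 5.0000 -3.0000 0.0000]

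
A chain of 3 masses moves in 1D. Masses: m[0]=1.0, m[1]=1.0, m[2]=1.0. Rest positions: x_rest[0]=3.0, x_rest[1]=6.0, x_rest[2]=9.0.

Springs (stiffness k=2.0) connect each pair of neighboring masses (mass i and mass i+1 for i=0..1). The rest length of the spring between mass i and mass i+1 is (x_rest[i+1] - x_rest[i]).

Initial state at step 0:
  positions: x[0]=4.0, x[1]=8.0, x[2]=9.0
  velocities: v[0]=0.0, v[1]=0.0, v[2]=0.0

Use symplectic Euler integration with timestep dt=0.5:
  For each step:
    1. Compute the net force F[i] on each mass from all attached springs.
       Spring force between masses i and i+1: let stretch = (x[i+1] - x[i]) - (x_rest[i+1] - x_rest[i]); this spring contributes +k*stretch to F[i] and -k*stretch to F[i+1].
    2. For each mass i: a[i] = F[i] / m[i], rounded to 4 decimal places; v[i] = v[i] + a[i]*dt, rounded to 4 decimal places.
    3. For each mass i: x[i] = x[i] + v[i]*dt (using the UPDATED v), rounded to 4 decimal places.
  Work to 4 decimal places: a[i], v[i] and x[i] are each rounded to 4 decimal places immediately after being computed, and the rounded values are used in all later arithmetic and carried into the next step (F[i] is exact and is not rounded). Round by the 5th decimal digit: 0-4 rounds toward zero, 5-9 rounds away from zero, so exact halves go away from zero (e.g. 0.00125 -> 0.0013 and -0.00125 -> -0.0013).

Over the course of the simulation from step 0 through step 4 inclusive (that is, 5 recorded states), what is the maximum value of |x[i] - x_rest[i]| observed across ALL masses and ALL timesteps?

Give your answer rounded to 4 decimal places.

Step 0: x=[4.0000 8.0000 9.0000] v=[0.0000 0.0000 0.0000]
Step 1: x=[4.5000 6.5000 10.0000] v=[1.0000 -3.0000 2.0000]
Step 2: x=[4.5000 5.7500 10.7500] v=[0.0000 -1.5000 1.5000]
Step 3: x=[3.6250 6.8750 10.5000] v=[-1.7500 2.2500 -0.5000]
Step 4: x=[2.8750 8.1875 9.9375] v=[-1.5000 2.6250 -1.1250]
Max displacement = 2.1875

Answer: 2.1875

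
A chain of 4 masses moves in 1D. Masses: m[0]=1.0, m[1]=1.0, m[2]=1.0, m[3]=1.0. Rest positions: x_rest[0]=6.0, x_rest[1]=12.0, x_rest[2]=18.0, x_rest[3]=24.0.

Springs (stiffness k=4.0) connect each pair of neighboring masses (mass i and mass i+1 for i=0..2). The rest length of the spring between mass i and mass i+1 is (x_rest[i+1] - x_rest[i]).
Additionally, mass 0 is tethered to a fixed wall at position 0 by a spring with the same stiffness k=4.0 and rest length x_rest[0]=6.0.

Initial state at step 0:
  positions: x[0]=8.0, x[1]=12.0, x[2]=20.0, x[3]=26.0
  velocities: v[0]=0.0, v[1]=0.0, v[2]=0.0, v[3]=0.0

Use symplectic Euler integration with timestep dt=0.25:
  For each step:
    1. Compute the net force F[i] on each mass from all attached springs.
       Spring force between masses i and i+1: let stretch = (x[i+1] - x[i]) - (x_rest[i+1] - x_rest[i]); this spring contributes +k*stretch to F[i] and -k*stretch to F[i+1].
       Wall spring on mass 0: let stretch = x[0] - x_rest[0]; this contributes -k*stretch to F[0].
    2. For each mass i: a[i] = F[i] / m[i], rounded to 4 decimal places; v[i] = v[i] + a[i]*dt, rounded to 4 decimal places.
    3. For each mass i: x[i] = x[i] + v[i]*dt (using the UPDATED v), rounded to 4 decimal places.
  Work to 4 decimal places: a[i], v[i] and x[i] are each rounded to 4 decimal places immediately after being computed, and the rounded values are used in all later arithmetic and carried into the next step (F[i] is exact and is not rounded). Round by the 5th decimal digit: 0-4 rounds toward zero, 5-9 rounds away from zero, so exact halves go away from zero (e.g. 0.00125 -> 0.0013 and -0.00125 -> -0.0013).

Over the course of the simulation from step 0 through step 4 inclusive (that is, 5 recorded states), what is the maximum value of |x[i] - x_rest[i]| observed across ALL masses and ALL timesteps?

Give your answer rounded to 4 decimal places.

Step 0: x=[8.0000 12.0000 20.0000 26.0000] v=[0.0000 0.0000 0.0000 0.0000]
Step 1: x=[7.0000 13.0000 19.5000 26.0000] v=[-4.0000 4.0000 -2.0000 0.0000]
Step 2: x=[5.7500 14.1250 19.0000 25.8750] v=[-5.0000 4.5000 -2.0000 -0.5000]
Step 3: x=[5.1563 14.3750 19.0000 25.5313] v=[-2.3750 1.0000 0.0000 -1.3750]
Step 4: x=[5.5782 13.4766 19.4766 25.0547] v=[1.6874 -3.5937 1.9063 -1.9063]
Max displacement = 2.3750

Answer: 2.3750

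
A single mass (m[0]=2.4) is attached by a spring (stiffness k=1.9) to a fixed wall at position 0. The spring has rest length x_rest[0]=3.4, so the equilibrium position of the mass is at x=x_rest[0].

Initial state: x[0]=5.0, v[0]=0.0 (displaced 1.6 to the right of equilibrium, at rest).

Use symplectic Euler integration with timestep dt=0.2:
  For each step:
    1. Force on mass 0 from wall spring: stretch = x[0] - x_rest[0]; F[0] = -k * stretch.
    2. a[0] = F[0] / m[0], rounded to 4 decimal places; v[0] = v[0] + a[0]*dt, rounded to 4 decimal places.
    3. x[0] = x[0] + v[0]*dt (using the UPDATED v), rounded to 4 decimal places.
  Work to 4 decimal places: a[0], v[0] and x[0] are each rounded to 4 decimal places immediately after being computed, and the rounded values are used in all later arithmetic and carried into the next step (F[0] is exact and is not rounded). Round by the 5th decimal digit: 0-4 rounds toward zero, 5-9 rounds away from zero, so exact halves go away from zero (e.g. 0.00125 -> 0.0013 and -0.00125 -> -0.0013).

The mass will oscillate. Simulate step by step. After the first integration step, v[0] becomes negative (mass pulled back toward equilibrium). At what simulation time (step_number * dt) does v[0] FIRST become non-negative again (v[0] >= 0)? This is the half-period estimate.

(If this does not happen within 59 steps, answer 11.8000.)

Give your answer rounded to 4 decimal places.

Step 0: x=[5.0000] v=[0.0000]
Step 1: x=[4.9493] v=[-0.2533]
Step 2: x=[4.8496] v=[-0.4986]
Step 3: x=[4.7040] v=[-0.7281]
Step 4: x=[4.5171] v=[-0.9346]
Step 5: x=[4.2948] v=[-1.1115]
Step 6: x=[4.0442] v=[-1.2532]
Step 7: x=[3.7732] v=[-1.3552]
Step 8: x=[3.4903] v=[-1.4143]
Step 9: x=[3.2046] v=[-1.4286]
Step 10: x=[2.9251] v=[-1.3977]
Step 11: x=[2.6606] v=[-1.3225]
Step 12: x=[2.4195] v=[-1.2054]
Step 13: x=[2.2095] v=[-1.0502]
Step 14: x=[2.0372] v=[-0.8617]
Step 15: x=[1.9080] v=[-0.6459]
Step 16: x=[1.8261] v=[-0.4097]
Step 17: x=[1.7940] v=[-0.1605]
Step 18: x=[1.8128] v=[0.0938]
First v>=0 after going negative at step 18, time=3.6000

Answer: 3.6000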